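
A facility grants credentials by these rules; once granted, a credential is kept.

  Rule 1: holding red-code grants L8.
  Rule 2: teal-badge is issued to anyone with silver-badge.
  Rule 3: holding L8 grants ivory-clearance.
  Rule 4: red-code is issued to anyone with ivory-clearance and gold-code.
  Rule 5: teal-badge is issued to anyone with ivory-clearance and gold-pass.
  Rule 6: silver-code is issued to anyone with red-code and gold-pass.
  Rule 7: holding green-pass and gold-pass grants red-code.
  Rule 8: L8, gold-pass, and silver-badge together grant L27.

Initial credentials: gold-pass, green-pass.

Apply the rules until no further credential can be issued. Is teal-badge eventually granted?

Holding green-pass and gold-pass grants red-code (Rule 7).
Holding red-code grants L8 (Rule 1).
Holding L8 grants ivory-clearance (Rule 3).
Holding ivory-clearance and gold-pass grants teal-badge (Rule 5).

Yes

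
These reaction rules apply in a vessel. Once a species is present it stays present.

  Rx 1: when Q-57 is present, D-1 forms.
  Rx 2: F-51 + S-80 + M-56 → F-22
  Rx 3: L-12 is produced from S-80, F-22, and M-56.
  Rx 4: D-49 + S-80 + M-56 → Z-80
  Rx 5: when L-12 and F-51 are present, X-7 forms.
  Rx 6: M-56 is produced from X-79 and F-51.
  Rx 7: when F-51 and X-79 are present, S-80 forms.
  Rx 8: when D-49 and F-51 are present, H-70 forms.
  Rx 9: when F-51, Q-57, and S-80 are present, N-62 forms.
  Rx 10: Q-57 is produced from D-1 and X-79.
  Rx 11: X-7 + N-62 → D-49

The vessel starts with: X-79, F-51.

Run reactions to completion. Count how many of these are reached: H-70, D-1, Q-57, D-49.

0

H-70 would need D-49 and F-51 (Rx 8), but D-49 never forms.
D-1 would need Q-57 (Rx 1), but Q-57 never forms.
Q-57 would need D-1 and X-79 (Rx 10), but D-1 never forms.
D-49 would need X-7 and N-62 (Rx 11), but N-62 never forms.
None of the 4 are reached.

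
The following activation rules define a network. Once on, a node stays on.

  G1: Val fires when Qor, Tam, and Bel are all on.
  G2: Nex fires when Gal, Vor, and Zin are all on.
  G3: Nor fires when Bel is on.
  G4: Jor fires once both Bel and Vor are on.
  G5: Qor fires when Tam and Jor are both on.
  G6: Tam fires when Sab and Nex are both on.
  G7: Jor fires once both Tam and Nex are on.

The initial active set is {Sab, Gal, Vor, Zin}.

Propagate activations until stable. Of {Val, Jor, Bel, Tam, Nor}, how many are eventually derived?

2

Gal, Vor, and Zin are on, so Nex fires (G2).
G6: Sab and Nex on → Tam on.
G7: Tam and Nex on → Jor on.
Val would need Qor, Tam, and Bel (G1), but Bel never turns on.
Jor: reached.
No rule produces Bel, and it is not given.
Tam: reached.
Nor would need Bel (G3), but Bel never turns on.
Reached: Jor and Tam — 2 of the 5.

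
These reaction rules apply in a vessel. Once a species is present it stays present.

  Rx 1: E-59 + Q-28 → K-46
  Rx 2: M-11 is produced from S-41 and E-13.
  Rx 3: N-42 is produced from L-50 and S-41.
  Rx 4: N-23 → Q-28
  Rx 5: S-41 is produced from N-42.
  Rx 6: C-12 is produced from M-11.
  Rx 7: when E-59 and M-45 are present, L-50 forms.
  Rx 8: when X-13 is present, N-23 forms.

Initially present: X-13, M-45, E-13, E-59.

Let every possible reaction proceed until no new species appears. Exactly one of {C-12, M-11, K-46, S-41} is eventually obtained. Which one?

X-13 present → N-23 forms (Rx 8).
N-23 present → Q-28 forms (Rx 4).
E-59 and Q-28 present → K-46 forms (Rx 1).
C-12 would need M-11 (Rx 6), but M-11 never forms. S-41 would need N-42 (Rx 5), but N-42 never forms. M-11 would need S-41 and E-13 (Rx 2), but S-41 never forms.

K-46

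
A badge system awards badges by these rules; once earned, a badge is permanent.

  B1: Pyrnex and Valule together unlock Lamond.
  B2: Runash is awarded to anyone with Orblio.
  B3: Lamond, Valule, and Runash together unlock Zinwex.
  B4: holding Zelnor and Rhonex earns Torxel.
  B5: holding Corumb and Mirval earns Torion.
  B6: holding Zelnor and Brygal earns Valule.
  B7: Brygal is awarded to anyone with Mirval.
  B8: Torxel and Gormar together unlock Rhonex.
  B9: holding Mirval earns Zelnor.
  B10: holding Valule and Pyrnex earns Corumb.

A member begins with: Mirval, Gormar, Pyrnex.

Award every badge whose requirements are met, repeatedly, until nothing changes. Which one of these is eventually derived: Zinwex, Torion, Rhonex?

Torion

With Mirval, Zelnor is earned (B9).
With Mirval, Brygal is earned (B7).
With Zelnor and Brygal, Valule is earned (B6).
With Valule and Pyrnex, Corumb is earned (B10).
With Corumb and Mirval, Torion is earned (B5).
Rhonex would need Torxel and Gormar (B8), but Torxel is never earned. Zinwex would need Lamond, Valule, and Runash (B3), but Runash is never earned.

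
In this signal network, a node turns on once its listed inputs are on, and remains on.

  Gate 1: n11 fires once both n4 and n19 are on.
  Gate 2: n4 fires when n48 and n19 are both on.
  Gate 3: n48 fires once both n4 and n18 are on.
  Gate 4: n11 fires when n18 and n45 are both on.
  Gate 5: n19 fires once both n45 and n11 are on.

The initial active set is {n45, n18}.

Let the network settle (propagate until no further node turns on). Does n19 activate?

Yes

Gate 4: n18 and n45 on → n11 on.
Gate 5: n45 and n11 on → n19 on.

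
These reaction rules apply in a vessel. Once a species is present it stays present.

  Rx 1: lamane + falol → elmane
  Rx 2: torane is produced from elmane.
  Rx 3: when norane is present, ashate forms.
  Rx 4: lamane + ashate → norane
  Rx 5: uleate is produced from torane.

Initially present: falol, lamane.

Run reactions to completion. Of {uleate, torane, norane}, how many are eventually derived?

lamane and falol present → elmane forms (Rx 1).
elmane present → torane forms (Rx 2).
torane present → uleate forms (Rx 5).
uleate: reached.
torane: reached.
norane would need lamane and ashate (Rx 4), but ashate never forms.
Reached: uleate and torane — 2 of the 3.

2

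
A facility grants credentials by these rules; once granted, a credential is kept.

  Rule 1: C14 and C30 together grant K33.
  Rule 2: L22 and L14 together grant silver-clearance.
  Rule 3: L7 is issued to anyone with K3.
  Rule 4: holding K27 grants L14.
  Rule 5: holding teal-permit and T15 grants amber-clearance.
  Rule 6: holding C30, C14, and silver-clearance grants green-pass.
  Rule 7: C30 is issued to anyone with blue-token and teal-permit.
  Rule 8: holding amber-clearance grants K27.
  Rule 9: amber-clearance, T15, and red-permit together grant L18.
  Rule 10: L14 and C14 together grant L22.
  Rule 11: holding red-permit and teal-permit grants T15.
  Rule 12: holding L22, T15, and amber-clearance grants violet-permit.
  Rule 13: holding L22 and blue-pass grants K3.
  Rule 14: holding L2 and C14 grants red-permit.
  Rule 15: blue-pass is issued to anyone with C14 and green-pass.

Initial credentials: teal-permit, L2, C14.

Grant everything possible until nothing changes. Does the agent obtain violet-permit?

Yes

Holding L2 and C14 grants red-permit (Rule 14).
Holding red-permit and teal-permit grants T15 (Rule 11).
Holding teal-permit and T15 grants amber-clearance (Rule 5).
Holding amber-clearance grants K27 (Rule 8).
Holding K27 grants L14 (Rule 4).
Holding L14 and C14 grants L22 (Rule 10).
Holding L22, T15, and amber-clearance grants violet-permit (Rule 12).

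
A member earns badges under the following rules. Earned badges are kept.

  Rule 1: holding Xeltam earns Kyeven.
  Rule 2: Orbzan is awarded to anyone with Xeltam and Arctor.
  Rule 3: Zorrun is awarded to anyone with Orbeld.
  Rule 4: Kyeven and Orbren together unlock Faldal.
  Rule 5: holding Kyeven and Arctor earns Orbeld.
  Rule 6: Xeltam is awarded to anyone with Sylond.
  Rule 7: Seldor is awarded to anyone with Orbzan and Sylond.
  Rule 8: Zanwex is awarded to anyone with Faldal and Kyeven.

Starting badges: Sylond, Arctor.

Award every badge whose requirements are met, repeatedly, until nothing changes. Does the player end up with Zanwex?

No

Zanwex would need Faldal and Kyeven (Rule 8), but Faldal is never earned.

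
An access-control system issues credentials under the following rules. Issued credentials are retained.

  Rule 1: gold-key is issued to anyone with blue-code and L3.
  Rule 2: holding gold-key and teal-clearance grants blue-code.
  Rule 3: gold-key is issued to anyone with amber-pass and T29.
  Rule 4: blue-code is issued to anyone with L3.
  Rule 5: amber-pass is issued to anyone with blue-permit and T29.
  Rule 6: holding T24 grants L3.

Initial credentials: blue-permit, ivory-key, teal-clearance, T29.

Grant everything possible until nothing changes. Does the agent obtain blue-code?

Holding blue-permit and T29 grants amber-pass (Rule 5).
Holding amber-pass and T29 grants gold-key (Rule 3).
Holding gold-key and teal-clearance grants blue-code (Rule 2).

Yes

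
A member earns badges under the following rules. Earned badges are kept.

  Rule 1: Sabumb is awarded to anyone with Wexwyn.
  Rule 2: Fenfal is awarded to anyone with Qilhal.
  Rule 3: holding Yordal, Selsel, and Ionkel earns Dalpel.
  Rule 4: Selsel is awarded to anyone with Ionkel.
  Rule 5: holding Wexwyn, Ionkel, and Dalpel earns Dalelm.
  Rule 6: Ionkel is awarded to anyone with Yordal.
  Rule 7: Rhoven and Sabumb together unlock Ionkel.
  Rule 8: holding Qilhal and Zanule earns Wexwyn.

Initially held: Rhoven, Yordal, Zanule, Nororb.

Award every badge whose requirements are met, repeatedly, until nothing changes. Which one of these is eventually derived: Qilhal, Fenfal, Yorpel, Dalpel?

With Yordal, Ionkel is earned (Rule 6).
With Ionkel, Selsel is earned (Rule 4).
With Yordal, Selsel, and Ionkel, Dalpel is earned (Rule 3).
Fenfal would need Qilhal (Rule 2), but Qilhal is never earned. No rule produces Qilhal, and it is not given. No rule produces Yorpel, and it is not given.

Dalpel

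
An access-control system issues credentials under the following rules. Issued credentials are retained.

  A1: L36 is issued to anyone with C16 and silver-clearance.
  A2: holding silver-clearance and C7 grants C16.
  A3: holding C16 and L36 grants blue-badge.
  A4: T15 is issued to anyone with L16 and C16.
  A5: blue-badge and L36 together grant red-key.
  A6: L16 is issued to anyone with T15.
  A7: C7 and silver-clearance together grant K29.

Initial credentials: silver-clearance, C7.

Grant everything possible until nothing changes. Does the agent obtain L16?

No

L16 would need T15 (A6), but T15 is never granted.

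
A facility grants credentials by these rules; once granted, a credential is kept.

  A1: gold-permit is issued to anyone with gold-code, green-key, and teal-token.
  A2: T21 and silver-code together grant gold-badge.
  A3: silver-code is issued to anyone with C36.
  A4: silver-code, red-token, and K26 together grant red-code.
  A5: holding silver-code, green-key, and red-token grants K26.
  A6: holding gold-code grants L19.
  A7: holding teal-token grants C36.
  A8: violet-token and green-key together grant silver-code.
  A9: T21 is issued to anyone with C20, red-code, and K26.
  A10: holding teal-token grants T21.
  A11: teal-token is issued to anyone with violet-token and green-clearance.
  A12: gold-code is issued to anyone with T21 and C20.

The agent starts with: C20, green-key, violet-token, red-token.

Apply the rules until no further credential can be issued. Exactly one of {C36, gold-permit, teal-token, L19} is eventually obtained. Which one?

L19

Holding violet-token and green-key grants silver-code (A8).
Holding silver-code, green-key, and red-token grants K26 (A5).
Holding silver-code, red-token, and K26 grants red-code (A4).
Holding C20, red-code, and K26 grants T21 (A9).
Holding T21 and C20 grants gold-code (A12).
Holding gold-code grants L19 (A6).
teal-token would need violet-token and green-clearance (A11), but green-clearance is never granted. gold-permit would need gold-code, green-key, and teal-token (A1), but teal-token is never granted. C36 would need teal-token (A7), but teal-token is never granted.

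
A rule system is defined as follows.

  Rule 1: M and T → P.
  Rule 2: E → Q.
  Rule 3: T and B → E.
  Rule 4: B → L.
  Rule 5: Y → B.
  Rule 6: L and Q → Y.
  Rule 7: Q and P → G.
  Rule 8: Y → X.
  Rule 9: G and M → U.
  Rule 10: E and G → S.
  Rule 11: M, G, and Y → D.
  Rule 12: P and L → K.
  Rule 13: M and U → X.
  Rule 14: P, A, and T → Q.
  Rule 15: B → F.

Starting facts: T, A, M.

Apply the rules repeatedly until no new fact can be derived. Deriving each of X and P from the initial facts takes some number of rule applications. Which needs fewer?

P: From M and T, Rule 1 gives P. [1 rule application]
X: From M and T, Rule 1 gives P. From P, A, and T, Rule 14 gives Q. From Q and P, Rule 7 gives G. G and M hold, so U follows (Rule 9). From M and U, Rule 13 gives X. [5 rule applications]
P needs fewer.

P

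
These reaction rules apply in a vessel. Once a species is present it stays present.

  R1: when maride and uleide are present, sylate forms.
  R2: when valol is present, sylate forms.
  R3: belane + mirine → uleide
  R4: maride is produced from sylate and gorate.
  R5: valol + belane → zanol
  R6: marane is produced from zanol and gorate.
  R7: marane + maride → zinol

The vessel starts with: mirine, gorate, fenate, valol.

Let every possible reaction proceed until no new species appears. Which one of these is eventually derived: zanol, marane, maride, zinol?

maride

valol present → sylate forms (R2).
sylate and gorate present → maride forms (R4).
zinol would need marane and maride (R7), but marane never forms. zanol would need valol and belane (R5), but belane never forms. marane would need zanol and gorate (R6), but zanol never forms.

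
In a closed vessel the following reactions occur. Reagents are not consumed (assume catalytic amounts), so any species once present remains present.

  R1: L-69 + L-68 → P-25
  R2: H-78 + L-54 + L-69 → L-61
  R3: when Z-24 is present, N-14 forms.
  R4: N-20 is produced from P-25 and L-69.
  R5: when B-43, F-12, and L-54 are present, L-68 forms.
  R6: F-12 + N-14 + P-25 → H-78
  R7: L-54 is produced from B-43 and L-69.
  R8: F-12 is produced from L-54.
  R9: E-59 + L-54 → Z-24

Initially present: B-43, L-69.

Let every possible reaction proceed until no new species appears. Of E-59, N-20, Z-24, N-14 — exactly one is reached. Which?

B-43 and L-69 present → L-54 forms (R7).
L-54 present → F-12 forms (R8).
B-43, F-12, and L-54 present → L-68 forms (R5).
L-69 and L-68 present → P-25 forms (R1).
P-25 and L-69 present → N-20 forms (R4).
No rule produces E-59, and it is not given. Z-24 would need E-59 and L-54 (R9), but E-59 never forms. N-14 would need Z-24 (R3), but Z-24 never forms.

N-20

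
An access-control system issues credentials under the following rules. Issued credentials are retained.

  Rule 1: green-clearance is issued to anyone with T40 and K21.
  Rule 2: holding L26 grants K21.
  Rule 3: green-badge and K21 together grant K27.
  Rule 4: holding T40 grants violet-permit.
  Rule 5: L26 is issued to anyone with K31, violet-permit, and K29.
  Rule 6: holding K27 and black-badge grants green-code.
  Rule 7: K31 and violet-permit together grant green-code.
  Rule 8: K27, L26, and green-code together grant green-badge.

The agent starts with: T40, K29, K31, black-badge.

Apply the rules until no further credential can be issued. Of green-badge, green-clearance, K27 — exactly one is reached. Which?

Holding T40 grants violet-permit (Rule 4).
Holding K31, violet-permit, and K29 grants L26 (Rule 5).
Holding L26 grants K21 (Rule 2).
Holding T40 and K21 grants green-clearance (Rule 1).
green-badge would need K27, L26, and green-code (Rule 8), but K27 is never granted. K27 would need green-badge and K21 (Rule 3), but green-badge is never granted.

green-clearance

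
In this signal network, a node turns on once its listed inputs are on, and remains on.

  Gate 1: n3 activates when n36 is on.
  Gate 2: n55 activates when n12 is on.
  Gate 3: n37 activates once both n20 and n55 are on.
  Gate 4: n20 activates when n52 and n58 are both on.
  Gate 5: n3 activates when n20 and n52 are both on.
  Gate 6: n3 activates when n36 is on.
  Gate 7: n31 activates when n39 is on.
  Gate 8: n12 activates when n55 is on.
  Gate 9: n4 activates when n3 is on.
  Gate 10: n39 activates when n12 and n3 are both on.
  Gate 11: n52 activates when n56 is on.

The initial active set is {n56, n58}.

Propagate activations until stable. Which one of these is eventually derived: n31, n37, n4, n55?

Gate 11: n56 on → n52 on.
Gate 4: n52 and n58 on → n20 on.
n20 and n52 are on, so n3 activates (Gate 5).
n3 is on, so n4 activates (Gate 9).
n55 would need n12 (Gate 2), but n12 never turns on. n37 would need n20 and n55 (Gate 3), but n55 never turns on. n31 would need n39 (Gate 7), but n39 never turns on.

n4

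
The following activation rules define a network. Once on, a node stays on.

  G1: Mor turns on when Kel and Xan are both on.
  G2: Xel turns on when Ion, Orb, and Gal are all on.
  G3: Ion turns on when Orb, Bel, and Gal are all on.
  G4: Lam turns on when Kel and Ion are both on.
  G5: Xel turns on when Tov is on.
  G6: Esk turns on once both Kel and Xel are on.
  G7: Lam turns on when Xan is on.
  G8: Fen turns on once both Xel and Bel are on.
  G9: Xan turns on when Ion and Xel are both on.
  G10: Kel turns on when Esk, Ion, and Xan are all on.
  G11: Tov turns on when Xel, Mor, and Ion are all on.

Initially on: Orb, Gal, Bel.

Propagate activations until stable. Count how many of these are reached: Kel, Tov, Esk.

0

Kel would need Esk, Ion, and Xan (G10), but Esk never turns on.
Tov would need Xel, Mor, and Ion (G11), but Mor never turns on.
Esk would need Kel and Xel (G6), but Kel never turns on.
None of the 3 are reached.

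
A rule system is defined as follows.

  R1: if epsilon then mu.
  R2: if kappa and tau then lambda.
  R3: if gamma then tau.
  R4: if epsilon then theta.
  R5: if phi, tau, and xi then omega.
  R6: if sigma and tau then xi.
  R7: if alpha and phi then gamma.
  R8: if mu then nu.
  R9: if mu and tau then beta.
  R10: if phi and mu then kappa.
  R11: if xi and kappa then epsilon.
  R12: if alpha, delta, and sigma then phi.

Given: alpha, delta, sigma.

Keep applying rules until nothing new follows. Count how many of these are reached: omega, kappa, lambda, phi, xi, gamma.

4

From alpha, delta, and sigma, R12 gives phi.
From alpha and phi, R7 gives gamma.
gamma holds, so tau follows (R3).
From sigma and tau, R6 gives xi.
phi, tau, and xi hold, so omega follows (R5).
omega: reached.
kappa would need phi and mu (R10), but mu is never established.
lambda would need kappa and tau (R2), but kappa is never established.
phi: reached.
xi: reached.
gamma: reached.
Reached: omega, phi, xi, and gamma — 4 of the 6.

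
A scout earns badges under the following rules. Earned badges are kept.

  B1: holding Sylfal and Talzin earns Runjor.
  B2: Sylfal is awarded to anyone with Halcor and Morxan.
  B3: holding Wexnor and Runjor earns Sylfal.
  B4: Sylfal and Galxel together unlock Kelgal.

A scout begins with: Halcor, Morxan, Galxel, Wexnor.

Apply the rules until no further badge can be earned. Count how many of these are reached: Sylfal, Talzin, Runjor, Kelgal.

With Halcor and Morxan, Sylfal is earned (B2).
With Sylfal and Galxel, Kelgal is earned (B4).
Sylfal: reached.
No rule produces Talzin, and it is not given.
Runjor would need Sylfal and Talzin (B1), but Talzin is never earned.
Kelgal: reached.
Reached: Sylfal and Kelgal — 2 of the 4.

2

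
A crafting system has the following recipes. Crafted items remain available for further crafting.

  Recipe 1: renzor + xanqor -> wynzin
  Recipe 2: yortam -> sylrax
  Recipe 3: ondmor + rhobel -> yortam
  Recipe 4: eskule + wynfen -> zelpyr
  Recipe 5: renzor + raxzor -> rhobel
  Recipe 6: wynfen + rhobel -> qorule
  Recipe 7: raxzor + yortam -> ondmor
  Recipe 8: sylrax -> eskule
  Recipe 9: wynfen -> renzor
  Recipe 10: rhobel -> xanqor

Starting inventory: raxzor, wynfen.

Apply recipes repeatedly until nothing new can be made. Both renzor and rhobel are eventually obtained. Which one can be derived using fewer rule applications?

renzor: Using Recipe 9, wynfen makes renzor. [1 rule application]
rhobel: Using Recipe 9, wynfen makes renzor. renzor + raxzor -> rhobel (Recipe 5). [2 rule applications]
renzor needs fewer.

renzor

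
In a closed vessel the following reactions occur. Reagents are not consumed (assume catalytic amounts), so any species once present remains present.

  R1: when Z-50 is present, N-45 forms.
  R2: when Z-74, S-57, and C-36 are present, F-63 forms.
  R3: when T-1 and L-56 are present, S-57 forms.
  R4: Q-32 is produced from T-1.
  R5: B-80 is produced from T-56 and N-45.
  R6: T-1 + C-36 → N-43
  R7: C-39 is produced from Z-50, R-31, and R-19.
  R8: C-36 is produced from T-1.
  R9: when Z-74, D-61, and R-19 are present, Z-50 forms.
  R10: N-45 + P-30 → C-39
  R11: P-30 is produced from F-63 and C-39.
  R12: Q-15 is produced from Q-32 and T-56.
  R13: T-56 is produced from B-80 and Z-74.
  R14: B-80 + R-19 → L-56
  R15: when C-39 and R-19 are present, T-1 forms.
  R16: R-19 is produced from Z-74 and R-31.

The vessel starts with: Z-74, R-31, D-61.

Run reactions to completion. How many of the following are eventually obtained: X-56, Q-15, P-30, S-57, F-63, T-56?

No rule produces X-56, and it is not given.
Q-15 would need Q-32 and T-56 (R12), but T-56 never forms.
P-30 would need F-63 and C-39 (R11), but F-63 never forms.
S-57 would need T-1 and L-56 (R3), but L-56 never forms.
F-63 would need Z-74, S-57, and C-36 (R2), but S-57 never forms.
T-56 would need B-80 and Z-74 (R13), but B-80 never forms.
None of the 6 are reached.

0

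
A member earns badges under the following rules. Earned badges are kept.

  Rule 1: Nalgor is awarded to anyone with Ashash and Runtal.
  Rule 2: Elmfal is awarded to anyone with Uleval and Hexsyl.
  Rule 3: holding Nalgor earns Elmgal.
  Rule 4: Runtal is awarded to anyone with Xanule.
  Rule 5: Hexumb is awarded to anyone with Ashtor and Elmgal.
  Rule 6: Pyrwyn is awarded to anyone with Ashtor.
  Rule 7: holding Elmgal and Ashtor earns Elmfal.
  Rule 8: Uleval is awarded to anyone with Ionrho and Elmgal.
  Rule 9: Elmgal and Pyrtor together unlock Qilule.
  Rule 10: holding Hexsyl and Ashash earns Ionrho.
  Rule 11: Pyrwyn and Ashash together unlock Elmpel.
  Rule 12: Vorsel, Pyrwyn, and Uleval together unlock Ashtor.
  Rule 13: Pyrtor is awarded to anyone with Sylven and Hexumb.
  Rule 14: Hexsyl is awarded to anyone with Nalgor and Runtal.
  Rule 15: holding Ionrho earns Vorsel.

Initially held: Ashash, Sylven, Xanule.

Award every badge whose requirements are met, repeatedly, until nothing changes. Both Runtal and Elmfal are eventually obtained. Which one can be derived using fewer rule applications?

Runtal: With Xanule, Runtal is earned (Rule 4). [1 rule application]
Elmfal: With Xanule, Runtal is earned (Rule 4). With Ashash and Runtal, Nalgor is earned (Rule 1). With Nalgor and Runtal, Hexsyl is earned (Rule 14). With Nalgor, Elmgal is earned (Rule 3). With Hexsyl and Ashash, Ionrho is earned (Rule 10). With Ionrho and Elmgal, Uleval is earned (Rule 8). With Uleval and Hexsyl, Elmfal is earned (Rule 2). [7 rule applications]
Runtal needs fewer.

Runtal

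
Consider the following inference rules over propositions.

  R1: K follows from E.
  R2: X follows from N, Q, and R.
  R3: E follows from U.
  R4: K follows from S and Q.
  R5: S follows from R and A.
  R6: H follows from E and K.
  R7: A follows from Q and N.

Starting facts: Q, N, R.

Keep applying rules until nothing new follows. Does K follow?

Yes

From Q and N, R7 gives A.
R and A hold, so S follows (R5).
S and Q hold, so K follows (R4).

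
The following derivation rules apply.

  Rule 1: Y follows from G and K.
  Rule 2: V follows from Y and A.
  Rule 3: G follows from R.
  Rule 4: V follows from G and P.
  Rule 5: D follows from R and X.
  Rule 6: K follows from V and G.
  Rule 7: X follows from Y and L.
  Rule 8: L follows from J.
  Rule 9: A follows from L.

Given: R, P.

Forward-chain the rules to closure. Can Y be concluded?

Yes

R holds, so G follows (Rule 3).
G and P hold, so V follows (Rule 4).
From V and G, Rule 6 gives K.
From G and K, Rule 1 gives Y.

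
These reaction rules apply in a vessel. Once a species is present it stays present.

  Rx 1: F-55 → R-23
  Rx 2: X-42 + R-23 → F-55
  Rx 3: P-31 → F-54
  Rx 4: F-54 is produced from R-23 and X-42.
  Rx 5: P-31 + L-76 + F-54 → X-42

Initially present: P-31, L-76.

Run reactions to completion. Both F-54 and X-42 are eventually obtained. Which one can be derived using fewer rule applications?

F-54: P-31 present → F-54 forms (Rx 3). [1 rule application]
X-42: P-31 present → F-54 forms (Rx 3). P-31, L-76, and F-54 present → X-42 forms (Rx 5). [2 rule applications]
F-54 needs fewer.

F-54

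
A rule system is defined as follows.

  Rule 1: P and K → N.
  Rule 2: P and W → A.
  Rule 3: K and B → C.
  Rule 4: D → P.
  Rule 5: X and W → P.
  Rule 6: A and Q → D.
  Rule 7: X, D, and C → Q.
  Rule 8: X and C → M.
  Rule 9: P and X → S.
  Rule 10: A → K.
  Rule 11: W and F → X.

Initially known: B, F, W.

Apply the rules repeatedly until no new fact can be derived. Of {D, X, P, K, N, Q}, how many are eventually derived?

From W and F, Rule 11 gives X.
From X and W, Rule 5 gives P.
P and W hold, so A follows (Rule 2).
A holds, so K follows (Rule 10).
From P and K, Rule 1 gives N.
D would need A and Q (Rule 6), but Q is never established.
X: reached.
P: reached.
K: reached.
N: reached.
Q would need X, D, and C (Rule 7), but D is never established.
Reached: X, P, K, and N — 4 of the 6.

4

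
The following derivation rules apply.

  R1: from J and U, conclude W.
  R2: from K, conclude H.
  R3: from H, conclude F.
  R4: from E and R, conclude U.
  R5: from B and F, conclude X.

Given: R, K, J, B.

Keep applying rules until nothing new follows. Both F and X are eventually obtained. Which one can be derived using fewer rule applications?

F

F: K holds, so H follows (R2). From H, R3 gives F. [2 rule applications]
X: From K, R2 gives H. From H, R3 gives F. B and F hold, so X follows (R5). [3 rule applications]
F needs fewer.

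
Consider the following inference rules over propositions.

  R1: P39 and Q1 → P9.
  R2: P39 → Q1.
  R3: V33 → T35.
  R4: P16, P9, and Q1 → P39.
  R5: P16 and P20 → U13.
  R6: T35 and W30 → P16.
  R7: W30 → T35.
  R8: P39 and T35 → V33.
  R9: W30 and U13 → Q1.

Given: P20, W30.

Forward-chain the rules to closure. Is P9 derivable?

P9 would need P39 and Q1 (R1), but P39 is never established.

No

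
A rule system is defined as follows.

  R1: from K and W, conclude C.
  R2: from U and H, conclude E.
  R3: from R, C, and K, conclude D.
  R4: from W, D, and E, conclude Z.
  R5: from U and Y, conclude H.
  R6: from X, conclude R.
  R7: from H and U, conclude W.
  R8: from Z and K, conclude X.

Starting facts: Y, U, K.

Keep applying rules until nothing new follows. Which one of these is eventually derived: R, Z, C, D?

C

From U and Y, R5 gives H.
H and U hold, so W follows (R7).
From K and W, R1 gives C.
R would need X (R6), but X is never established. D would need R, C, and K (R3), but R is never established. Z would need W, D, and E (R4), but D is never established.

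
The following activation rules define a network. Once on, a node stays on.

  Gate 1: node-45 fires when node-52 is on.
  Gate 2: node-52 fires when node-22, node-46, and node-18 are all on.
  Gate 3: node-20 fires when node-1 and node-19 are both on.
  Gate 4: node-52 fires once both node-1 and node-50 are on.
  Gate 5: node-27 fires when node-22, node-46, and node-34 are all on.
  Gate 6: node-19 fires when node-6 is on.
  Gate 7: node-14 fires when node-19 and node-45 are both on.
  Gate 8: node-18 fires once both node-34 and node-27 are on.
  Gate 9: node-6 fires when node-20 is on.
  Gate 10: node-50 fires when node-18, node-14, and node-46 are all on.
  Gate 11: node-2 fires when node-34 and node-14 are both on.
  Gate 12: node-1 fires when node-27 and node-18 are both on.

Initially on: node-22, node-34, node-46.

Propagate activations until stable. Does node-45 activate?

Gate 5: node-22, node-46, and node-34 on → node-27 on.
node-34 and node-27 are on, so node-18 fires (Gate 8).
Gate 2: node-22, node-46, and node-18 on → node-52 on.
node-52 is on, so node-45 fires (Gate 1).

Yes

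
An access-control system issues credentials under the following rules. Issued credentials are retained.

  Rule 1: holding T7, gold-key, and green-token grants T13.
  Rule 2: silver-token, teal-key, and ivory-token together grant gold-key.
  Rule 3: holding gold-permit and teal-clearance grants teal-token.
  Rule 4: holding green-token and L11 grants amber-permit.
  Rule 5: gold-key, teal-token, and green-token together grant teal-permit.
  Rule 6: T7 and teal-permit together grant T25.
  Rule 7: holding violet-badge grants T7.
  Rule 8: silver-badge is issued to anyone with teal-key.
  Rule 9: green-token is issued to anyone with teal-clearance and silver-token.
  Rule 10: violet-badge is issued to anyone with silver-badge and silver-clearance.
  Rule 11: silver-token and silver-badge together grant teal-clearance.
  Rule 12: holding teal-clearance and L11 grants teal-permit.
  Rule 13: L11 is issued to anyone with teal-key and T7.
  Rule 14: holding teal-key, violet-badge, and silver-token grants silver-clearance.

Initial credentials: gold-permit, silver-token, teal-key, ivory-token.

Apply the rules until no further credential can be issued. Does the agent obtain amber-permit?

amber-permit would need green-token and L11 (Rule 4), but L11 is never granted.

No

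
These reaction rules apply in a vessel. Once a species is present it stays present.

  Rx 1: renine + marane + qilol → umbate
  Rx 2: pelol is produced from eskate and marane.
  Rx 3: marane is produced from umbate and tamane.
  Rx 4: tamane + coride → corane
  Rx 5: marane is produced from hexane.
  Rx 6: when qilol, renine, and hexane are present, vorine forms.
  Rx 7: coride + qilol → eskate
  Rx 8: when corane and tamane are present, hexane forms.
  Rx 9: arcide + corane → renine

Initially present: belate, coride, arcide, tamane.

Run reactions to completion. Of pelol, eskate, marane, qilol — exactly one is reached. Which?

marane

tamane and coride present → corane forms (Rx 4).
corane and tamane present → hexane forms (Rx 8).
hexane present → marane forms (Rx 5).
eskate would need coride and qilol (Rx 7), but qilol never forms. pelol would need eskate and marane (Rx 2), but eskate never forms. No rule produces qilol, and it is not given.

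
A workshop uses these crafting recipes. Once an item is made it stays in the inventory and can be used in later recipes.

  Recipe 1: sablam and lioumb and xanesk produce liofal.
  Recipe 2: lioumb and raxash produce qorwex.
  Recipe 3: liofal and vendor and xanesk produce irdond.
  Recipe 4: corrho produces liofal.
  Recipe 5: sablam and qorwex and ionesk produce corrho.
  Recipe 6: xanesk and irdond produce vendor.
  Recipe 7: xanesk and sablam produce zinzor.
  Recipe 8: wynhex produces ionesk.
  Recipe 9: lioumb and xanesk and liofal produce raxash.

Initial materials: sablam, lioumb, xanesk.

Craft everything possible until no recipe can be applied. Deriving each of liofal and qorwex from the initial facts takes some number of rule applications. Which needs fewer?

liofal

liofal: sablam and lioumb and xanesk → liofal (Recipe 1). [1 rule application]
qorwex: sablam and lioumb and xanesk → liofal (Recipe 1). lioumb and xanesk and liofal → raxash (Recipe 9). lioumb and raxash → qorwex (Recipe 2). [3 rule applications]
liofal needs fewer.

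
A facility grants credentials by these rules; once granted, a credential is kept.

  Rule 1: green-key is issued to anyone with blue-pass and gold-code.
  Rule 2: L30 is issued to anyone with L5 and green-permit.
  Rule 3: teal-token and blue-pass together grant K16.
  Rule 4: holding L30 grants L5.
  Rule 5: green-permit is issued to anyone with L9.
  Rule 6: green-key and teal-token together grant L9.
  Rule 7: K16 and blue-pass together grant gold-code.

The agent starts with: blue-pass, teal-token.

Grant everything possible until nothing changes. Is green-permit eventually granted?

Yes

Holding teal-token and blue-pass grants K16 (Rule 3).
Holding K16 and blue-pass grants gold-code (Rule 7).
Holding blue-pass and gold-code grants green-key (Rule 1).
Holding green-key and teal-token grants L9 (Rule 6).
Holding L9 grants green-permit (Rule 5).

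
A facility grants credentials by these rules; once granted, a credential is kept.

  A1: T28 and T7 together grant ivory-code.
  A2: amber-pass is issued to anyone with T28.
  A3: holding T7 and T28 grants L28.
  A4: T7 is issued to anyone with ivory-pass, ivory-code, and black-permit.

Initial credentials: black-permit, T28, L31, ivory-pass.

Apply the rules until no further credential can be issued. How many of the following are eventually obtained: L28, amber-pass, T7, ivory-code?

Holding T28 grants amber-pass (A2).
L28 would need T7 and T28 (A3), but T7 is never granted.
amber-pass: reached.
T7 would need ivory-pass, ivory-code, and black-permit (A4), but ivory-code is never granted.
ivory-code would need T28 and T7 (A1), but T7 is never granted.
Reached: amber-pass — 1 of the 4.

1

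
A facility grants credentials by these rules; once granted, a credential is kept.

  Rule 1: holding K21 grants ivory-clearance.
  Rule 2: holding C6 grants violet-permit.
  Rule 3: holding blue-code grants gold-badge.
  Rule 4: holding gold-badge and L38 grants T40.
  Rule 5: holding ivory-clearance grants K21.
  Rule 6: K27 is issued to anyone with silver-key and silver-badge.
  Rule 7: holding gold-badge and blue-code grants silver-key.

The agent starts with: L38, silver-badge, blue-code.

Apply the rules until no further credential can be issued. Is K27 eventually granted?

Holding blue-code grants gold-badge (Rule 3).
Holding gold-badge and blue-code grants silver-key (Rule 7).
Holding silver-key and silver-badge grants K27 (Rule 6).

Yes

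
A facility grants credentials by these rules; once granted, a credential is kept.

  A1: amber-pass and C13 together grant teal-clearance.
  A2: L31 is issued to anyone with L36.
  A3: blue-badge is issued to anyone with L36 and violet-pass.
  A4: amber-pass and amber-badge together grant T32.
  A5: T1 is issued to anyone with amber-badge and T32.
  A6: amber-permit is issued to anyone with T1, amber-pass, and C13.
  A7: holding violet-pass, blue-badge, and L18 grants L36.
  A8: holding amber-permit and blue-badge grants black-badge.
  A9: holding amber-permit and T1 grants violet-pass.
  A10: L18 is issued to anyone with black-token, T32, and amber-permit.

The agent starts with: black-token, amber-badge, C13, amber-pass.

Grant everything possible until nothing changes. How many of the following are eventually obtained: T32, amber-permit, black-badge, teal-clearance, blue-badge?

Holding amber-pass and amber-badge grants T32 (A4).
Holding amber-pass and C13 grants teal-clearance (A1).
Holding amber-badge and T32 grants T1 (A5).
Holding T1, amber-pass, and C13 grants amber-permit (A6).
T32: reached.
amber-permit: reached.
black-badge would need amber-permit and blue-badge (A8), but blue-badge is never granted.
teal-clearance: reached.
blue-badge would need L36 and violet-pass (A3), but L36 is never granted.
Reached: T32, amber-permit, and teal-clearance — 3 of the 5.

3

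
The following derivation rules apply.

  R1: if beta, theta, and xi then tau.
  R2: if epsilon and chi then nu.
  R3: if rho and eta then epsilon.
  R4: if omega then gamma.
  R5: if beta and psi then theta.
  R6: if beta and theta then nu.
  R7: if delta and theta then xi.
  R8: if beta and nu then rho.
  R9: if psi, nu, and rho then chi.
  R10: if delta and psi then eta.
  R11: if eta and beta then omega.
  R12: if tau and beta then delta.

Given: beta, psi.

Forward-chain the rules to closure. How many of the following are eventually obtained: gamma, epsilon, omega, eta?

0

gamma would need omega (R4), but omega is never established.
epsilon would need rho and eta (R3), but eta is never established.
omega would need eta and beta (R11), but eta is never established.
eta would need delta and psi (R10), but delta is never established.
None of the 4 are reached.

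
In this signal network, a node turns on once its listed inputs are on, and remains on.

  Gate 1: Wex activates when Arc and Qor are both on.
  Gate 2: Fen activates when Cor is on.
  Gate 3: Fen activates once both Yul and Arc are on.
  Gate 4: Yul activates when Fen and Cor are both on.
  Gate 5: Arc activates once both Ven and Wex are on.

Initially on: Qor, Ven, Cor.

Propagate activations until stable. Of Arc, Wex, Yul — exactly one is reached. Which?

Gate 2: Cor on → Fen on.
Gate 4: Fen and Cor on → Yul on.
Wex would need Arc and Qor (Gate 1), but Arc never turns on. Arc would need Ven and Wex (Gate 5), but Wex never turns on.

Yul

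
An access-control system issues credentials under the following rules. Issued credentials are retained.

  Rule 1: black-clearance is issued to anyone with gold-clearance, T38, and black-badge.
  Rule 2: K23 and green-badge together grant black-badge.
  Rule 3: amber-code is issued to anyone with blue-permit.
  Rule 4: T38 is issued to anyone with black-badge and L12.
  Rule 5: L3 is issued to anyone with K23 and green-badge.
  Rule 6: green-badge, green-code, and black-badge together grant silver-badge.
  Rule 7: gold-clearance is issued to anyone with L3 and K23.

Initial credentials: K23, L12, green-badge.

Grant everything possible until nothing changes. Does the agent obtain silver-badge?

No

silver-badge would need green-badge, green-code, and black-badge (Rule 6), but green-code is never granted.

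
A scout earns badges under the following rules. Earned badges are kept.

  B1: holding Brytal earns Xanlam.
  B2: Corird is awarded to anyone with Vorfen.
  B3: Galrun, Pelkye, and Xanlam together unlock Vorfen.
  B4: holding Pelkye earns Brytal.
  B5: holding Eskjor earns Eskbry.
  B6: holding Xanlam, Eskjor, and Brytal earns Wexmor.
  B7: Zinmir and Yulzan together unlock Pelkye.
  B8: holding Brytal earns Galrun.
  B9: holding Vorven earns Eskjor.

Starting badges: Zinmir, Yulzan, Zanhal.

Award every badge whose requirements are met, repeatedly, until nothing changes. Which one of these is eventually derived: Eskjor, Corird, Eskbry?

With Zinmir and Yulzan, Pelkye is earned (B7).
With Pelkye, Brytal is earned (B4).
With Brytal, Xanlam is earned (B1).
With Brytal, Galrun is earned (B8).
With Galrun, Pelkye, and Xanlam, Vorfen is earned (B3).
With Vorfen, Corird is earned (B2).
Eskbry would need Eskjor (B5), but Eskjor is never earned. Eskjor would need Vorven (B9), but Vorven is never earned.

Corird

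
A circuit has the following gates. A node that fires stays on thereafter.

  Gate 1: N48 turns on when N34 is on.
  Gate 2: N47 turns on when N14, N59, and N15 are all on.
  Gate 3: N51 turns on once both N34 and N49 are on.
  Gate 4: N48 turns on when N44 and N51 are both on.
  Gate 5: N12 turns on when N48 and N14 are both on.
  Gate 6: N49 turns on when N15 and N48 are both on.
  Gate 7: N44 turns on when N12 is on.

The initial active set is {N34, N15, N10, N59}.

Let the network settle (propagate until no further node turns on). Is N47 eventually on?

No

N47 would need N14, N59, and N15 (Gate 2), but N14 never turns on.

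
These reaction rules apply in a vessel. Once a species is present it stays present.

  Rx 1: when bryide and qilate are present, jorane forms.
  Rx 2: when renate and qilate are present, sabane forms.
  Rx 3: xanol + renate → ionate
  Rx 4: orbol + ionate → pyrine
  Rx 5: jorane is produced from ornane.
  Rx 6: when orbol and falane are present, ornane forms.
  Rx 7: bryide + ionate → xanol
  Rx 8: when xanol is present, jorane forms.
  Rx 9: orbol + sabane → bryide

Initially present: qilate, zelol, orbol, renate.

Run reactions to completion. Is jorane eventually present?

renate and qilate present → sabane forms (Rx 2).
orbol and sabane present → bryide forms (Rx 9).
bryide and qilate present → jorane forms (Rx 1).

Yes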